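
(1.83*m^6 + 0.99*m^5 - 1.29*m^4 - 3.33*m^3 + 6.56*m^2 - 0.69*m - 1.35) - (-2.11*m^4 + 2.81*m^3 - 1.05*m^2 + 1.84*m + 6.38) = 1.83*m^6 + 0.99*m^5 + 0.82*m^4 - 6.14*m^3 + 7.61*m^2 - 2.53*m - 7.73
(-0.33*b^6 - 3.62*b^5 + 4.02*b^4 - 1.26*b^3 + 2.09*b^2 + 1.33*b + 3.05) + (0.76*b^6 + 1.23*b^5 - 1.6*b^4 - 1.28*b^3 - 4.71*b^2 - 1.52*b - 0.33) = 0.43*b^6 - 2.39*b^5 + 2.42*b^4 - 2.54*b^3 - 2.62*b^2 - 0.19*b + 2.72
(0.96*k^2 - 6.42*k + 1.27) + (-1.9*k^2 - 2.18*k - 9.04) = -0.94*k^2 - 8.6*k - 7.77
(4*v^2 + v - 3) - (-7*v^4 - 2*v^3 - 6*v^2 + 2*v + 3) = 7*v^4 + 2*v^3 + 10*v^2 - v - 6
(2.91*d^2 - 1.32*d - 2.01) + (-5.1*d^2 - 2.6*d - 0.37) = -2.19*d^2 - 3.92*d - 2.38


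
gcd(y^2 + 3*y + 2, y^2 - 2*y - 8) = y + 2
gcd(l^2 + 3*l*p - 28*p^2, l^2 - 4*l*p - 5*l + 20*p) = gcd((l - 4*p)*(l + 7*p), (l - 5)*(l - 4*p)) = -l + 4*p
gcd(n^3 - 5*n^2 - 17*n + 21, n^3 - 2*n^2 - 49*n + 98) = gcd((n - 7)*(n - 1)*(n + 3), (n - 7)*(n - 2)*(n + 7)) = n - 7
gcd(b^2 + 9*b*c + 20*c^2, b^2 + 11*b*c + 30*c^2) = b + 5*c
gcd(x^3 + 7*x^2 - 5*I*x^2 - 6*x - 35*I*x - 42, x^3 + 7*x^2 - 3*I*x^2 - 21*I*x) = x^2 + x*(7 - 3*I) - 21*I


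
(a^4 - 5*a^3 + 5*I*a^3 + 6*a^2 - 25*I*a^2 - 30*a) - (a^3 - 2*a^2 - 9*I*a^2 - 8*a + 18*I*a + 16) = a^4 - 6*a^3 + 5*I*a^3 + 8*a^2 - 16*I*a^2 - 22*a - 18*I*a - 16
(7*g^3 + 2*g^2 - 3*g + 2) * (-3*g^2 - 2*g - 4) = -21*g^5 - 20*g^4 - 23*g^3 - 8*g^2 + 8*g - 8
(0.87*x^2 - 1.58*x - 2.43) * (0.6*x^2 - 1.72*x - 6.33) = 0.522*x^4 - 2.4444*x^3 - 4.2475*x^2 + 14.181*x + 15.3819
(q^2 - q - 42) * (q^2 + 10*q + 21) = q^4 + 9*q^3 - 31*q^2 - 441*q - 882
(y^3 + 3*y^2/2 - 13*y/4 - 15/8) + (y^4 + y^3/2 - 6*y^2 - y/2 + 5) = y^4 + 3*y^3/2 - 9*y^2/2 - 15*y/4 + 25/8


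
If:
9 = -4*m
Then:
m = -9/4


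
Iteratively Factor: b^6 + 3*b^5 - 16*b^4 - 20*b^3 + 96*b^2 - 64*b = (b + 4)*(b^5 - b^4 - 12*b^3 + 28*b^2 - 16*b) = b*(b + 4)*(b^4 - b^3 - 12*b^2 + 28*b - 16) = b*(b + 4)^2*(b^3 - 5*b^2 + 8*b - 4) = b*(b - 1)*(b + 4)^2*(b^2 - 4*b + 4) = b*(b - 2)*(b - 1)*(b + 4)^2*(b - 2)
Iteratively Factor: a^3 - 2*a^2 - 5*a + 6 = (a + 2)*(a^2 - 4*a + 3) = (a - 3)*(a + 2)*(a - 1)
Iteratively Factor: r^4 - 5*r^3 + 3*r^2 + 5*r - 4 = (r - 1)*(r^3 - 4*r^2 - r + 4) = (r - 1)*(r + 1)*(r^2 - 5*r + 4) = (r - 4)*(r - 1)*(r + 1)*(r - 1)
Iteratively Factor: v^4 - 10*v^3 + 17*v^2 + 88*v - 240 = (v - 5)*(v^3 - 5*v^2 - 8*v + 48) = (v - 5)*(v - 4)*(v^2 - v - 12) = (v - 5)*(v - 4)*(v + 3)*(v - 4)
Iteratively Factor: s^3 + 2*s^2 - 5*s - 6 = (s - 2)*(s^2 + 4*s + 3) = (s - 2)*(s + 3)*(s + 1)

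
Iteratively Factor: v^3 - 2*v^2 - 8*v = (v)*(v^2 - 2*v - 8) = v*(v + 2)*(v - 4)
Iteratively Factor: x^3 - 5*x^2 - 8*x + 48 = (x + 3)*(x^2 - 8*x + 16) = (x - 4)*(x + 3)*(x - 4)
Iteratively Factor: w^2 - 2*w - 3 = (w - 3)*(w + 1)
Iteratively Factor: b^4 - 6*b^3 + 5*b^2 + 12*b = (b)*(b^3 - 6*b^2 + 5*b + 12) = b*(b + 1)*(b^2 - 7*b + 12) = b*(b - 3)*(b + 1)*(b - 4)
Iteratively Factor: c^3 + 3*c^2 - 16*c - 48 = (c - 4)*(c^2 + 7*c + 12) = (c - 4)*(c + 4)*(c + 3)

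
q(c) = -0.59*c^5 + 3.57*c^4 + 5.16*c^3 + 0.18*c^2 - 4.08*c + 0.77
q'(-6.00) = -6356.64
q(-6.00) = 8131.73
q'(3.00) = 282.93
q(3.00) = 275.27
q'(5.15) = 283.70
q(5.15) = 1063.22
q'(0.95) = 20.07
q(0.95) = 3.93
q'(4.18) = 410.24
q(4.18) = 700.69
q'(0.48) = 1.08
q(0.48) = -0.40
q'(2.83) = 255.36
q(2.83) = 229.51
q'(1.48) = 62.50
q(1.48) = 24.79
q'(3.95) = 400.80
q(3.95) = 607.21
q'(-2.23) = -159.21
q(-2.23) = 74.36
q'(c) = -2.95*c^4 + 14.28*c^3 + 15.48*c^2 + 0.36*c - 4.08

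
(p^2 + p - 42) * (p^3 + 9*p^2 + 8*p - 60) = p^5 + 10*p^4 - 25*p^3 - 430*p^2 - 396*p + 2520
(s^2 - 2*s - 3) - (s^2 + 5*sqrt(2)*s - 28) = -5*sqrt(2)*s - 2*s + 25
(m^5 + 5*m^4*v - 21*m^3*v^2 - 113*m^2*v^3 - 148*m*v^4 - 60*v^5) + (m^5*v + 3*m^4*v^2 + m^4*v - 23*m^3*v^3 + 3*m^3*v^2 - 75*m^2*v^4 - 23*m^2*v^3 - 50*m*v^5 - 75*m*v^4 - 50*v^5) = m^5*v + m^5 + 3*m^4*v^2 + 6*m^4*v - 23*m^3*v^3 - 18*m^3*v^2 - 75*m^2*v^4 - 136*m^2*v^3 - 50*m*v^5 - 223*m*v^4 - 110*v^5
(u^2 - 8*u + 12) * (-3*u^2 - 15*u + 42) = -3*u^4 + 9*u^3 + 126*u^2 - 516*u + 504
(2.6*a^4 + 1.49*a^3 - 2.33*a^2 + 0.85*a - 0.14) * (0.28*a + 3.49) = 0.728*a^5 + 9.4912*a^4 + 4.5477*a^3 - 7.8937*a^2 + 2.9273*a - 0.4886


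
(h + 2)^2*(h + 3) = h^3 + 7*h^2 + 16*h + 12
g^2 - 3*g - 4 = (g - 4)*(g + 1)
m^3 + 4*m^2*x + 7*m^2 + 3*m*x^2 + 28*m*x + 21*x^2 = (m + 7)*(m + x)*(m + 3*x)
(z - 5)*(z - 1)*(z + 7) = z^3 + z^2 - 37*z + 35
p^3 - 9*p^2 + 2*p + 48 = (p - 8)*(p - 3)*(p + 2)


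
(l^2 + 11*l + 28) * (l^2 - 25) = l^4 + 11*l^3 + 3*l^2 - 275*l - 700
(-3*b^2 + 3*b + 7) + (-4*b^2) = -7*b^2 + 3*b + 7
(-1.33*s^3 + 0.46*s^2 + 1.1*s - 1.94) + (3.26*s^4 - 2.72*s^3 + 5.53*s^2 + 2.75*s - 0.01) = 3.26*s^4 - 4.05*s^3 + 5.99*s^2 + 3.85*s - 1.95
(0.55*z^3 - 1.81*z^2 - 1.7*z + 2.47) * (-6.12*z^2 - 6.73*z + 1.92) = -3.366*z^5 + 7.3757*z^4 + 23.6413*z^3 - 7.1506*z^2 - 19.8871*z + 4.7424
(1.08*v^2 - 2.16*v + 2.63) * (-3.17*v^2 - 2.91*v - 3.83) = -3.4236*v^4 + 3.7044*v^3 - 6.1879*v^2 + 0.6195*v - 10.0729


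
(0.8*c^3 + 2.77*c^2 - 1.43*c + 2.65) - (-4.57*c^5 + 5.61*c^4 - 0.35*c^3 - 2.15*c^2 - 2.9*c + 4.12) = 4.57*c^5 - 5.61*c^4 + 1.15*c^3 + 4.92*c^2 + 1.47*c - 1.47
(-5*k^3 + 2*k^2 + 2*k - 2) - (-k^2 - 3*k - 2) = -5*k^3 + 3*k^2 + 5*k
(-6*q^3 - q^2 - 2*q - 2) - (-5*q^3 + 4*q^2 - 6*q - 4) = -q^3 - 5*q^2 + 4*q + 2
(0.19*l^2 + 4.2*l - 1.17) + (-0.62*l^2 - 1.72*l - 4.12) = -0.43*l^2 + 2.48*l - 5.29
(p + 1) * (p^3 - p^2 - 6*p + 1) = p^4 - 7*p^2 - 5*p + 1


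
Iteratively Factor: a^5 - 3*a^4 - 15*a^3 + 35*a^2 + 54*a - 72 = (a - 4)*(a^4 + a^3 - 11*a^2 - 9*a + 18) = (a - 4)*(a + 2)*(a^3 - a^2 - 9*a + 9) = (a - 4)*(a + 2)*(a + 3)*(a^2 - 4*a + 3) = (a - 4)*(a - 3)*(a + 2)*(a + 3)*(a - 1)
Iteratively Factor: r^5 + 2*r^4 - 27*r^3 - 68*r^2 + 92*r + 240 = (r + 3)*(r^4 - r^3 - 24*r^2 + 4*r + 80) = (r + 3)*(r + 4)*(r^3 - 5*r^2 - 4*r + 20) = (r + 2)*(r + 3)*(r + 4)*(r^2 - 7*r + 10) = (r - 2)*(r + 2)*(r + 3)*(r + 4)*(r - 5)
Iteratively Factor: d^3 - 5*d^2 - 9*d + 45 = (d - 5)*(d^2 - 9) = (d - 5)*(d + 3)*(d - 3)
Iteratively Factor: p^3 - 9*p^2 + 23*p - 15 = (p - 1)*(p^2 - 8*p + 15) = (p - 3)*(p - 1)*(p - 5)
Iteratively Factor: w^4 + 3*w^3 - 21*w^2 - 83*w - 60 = (w + 4)*(w^3 - w^2 - 17*w - 15) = (w - 5)*(w + 4)*(w^2 + 4*w + 3) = (w - 5)*(w + 1)*(w + 4)*(w + 3)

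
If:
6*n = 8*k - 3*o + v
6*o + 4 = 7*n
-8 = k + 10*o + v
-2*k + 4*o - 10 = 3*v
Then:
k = 942/1793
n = 368/1793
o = -766/1793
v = -7626/1793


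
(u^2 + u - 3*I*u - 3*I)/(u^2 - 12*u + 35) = (u^2 + u - 3*I*u - 3*I)/(u^2 - 12*u + 35)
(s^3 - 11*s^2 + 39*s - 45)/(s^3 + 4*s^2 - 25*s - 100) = (s^2 - 6*s + 9)/(s^2 + 9*s + 20)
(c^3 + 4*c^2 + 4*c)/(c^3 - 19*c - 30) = c*(c + 2)/(c^2 - 2*c - 15)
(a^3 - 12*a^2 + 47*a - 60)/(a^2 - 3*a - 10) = (a^2 - 7*a + 12)/(a + 2)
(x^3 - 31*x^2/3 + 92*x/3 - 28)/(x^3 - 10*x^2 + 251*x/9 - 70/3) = 3*(x - 2)/(3*x - 5)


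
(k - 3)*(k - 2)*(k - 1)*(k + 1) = k^4 - 5*k^3 + 5*k^2 + 5*k - 6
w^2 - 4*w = w*(w - 4)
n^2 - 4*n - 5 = (n - 5)*(n + 1)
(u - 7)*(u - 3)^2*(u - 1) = u^4 - 14*u^3 + 64*u^2 - 114*u + 63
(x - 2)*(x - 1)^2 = x^3 - 4*x^2 + 5*x - 2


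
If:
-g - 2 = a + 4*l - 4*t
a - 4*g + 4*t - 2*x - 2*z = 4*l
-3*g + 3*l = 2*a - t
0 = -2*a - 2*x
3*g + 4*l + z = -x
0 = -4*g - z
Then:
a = -24/13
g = 14/13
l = -5/26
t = 3/26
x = 24/13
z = -56/13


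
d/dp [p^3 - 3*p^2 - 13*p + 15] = 3*p^2 - 6*p - 13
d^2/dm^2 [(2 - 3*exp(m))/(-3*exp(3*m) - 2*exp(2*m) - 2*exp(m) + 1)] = (108*exp(6*m) - 108*exp(5*m) - 192*exp(4*m) + 49*exp(3*m) - 42*exp(2*m) - 18*exp(m) - 1)*exp(m)/(27*exp(9*m) + 54*exp(8*m) + 90*exp(7*m) + 53*exp(6*m) + 24*exp(5*m) - 24*exp(4*m) - 7*exp(3*m) - 6*exp(2*m) + 6*exp(m) - 1)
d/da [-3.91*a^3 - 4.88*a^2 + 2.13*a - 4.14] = -11.73*a^2 - 9.76*a + 2.13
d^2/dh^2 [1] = 0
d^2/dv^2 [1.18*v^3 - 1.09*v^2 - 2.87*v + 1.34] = 7.08*v - 2.18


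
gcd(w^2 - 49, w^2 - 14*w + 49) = w - 7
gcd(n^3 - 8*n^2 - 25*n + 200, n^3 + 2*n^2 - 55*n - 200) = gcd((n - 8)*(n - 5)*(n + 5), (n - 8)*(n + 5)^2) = n^2 - 3*n - 40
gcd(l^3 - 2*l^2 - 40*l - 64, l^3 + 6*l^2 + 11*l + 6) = l + 2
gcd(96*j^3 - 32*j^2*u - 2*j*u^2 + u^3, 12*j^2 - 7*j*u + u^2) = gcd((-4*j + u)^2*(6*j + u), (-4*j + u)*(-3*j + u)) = -4*j + u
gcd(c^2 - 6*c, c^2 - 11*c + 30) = c - 6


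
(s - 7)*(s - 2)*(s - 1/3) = s^3 - 28*s^2/3 + 17*s - 14/3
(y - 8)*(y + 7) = y^2 - y - 56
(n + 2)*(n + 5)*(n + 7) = n^3 + 14*n^2 + 59*n + 70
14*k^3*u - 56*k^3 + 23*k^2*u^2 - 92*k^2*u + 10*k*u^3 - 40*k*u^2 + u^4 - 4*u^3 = (k + u)*(2*k + u)*(7*k + u)*(u - 4)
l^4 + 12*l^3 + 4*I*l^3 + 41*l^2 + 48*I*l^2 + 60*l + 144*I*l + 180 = (l + 6)^2*(l - I)*(l + 5*I)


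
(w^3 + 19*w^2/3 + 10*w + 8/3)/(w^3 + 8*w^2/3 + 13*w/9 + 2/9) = 3*(w + 4)/(3*w + 1)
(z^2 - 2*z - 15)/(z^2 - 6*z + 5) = (z + 3)/(z - 1)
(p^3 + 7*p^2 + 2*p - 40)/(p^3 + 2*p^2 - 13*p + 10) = (p + 4)/(p - 1)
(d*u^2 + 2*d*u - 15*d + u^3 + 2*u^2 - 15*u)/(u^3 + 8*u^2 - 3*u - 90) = (d + u)/(u + 6)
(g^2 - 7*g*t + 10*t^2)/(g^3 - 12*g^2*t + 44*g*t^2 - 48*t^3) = (g - 5*t)/(g^2 - 10*g*t + 24*t^2)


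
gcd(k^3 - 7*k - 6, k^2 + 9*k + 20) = 1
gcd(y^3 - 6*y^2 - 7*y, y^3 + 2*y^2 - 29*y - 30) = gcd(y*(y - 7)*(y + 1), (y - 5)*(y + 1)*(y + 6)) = y + 1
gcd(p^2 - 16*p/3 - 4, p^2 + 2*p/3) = p + 2/3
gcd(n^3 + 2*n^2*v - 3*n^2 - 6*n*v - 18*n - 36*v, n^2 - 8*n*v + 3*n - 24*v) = n + 3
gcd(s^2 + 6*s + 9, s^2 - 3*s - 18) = s + 3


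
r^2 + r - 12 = (r - 3)*(r + 4)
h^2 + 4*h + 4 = (h + 2)^2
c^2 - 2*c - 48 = (c - 8)*(c + 6)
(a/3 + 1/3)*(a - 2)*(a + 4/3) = a^3/3 + a^2/9 - 10*a/9 - 8/9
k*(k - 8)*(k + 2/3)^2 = k^4 - 20*k^3/3 - 92*k^2/9 - 32*k/9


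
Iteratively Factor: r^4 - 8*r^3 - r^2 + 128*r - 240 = (r + 4)*(r^3 - 12*r^2 + 47*r - 60) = (r - 4)*(r + 4)*(r^2 - 8*r + 15) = (r - 4)*(r - 3)*(r + 4)*(r - 5)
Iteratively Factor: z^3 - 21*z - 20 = (z + 4)*(z^2 - 4*z - 5) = (z - 5)*(z + 4)*(z + 1)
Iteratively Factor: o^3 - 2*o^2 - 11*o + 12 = (o + 3)*(o^2 - 5*o + 4) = (o - 1)*(o + 3)*(o - 4)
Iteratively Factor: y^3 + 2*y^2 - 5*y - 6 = (y - 2)*(y^2 + 4*y + 3) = (y - 2)*(y + 1)*(y + 3)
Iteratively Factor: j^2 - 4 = (j + 2)*(j - 2)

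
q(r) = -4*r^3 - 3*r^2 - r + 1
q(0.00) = 1.00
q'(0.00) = -1.00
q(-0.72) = 1.66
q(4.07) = -322.44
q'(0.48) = -6.64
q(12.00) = -7355.00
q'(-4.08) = -176.28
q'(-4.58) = -225.24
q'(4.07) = -224.20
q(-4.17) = 243.05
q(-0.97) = 2.80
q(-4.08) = 226.81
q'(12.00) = -1801.00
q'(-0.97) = -6.47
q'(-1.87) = -31.74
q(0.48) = -0.61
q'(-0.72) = -2.90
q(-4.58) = 326.94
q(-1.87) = 18.54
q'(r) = -12*r^2 - 6*r - 1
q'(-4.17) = -184.65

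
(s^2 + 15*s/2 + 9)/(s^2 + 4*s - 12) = (s + 3/2)/(s - 2)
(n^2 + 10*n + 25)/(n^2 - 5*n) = (n^2 + 10*n + 25)/(n*(n - 5))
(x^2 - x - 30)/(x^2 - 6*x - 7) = (-x^2 + x + 30)/(-x^2 + 6*x + 7)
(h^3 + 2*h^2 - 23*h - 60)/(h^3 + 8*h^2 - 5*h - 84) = (h^2 - 2*h - 15)/(h^2 + 4*h - 21)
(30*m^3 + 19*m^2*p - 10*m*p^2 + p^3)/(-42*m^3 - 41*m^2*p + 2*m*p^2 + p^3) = (-5*m + p)/(7*m + p)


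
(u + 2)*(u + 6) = u^2 + 8*u + 12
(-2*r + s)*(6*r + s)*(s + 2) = -12*r^2*s - 24*r^2 + 4*r*s^2 + 8*r*s + s^3 + 2*s^2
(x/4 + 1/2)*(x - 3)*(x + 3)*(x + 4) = x^4/4 + 3*x^3/2 - x^2/4 - 27*x/2 - 18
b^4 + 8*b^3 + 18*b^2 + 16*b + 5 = (b + 1)^3*(b + 5)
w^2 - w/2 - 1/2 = (w - 1)*(w + 1/2)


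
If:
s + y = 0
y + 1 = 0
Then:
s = 1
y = -1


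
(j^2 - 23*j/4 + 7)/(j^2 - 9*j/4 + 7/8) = 2*(j - 4)/(2*j - 1)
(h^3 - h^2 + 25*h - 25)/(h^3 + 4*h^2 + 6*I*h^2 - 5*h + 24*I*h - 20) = (h^2 - h*(1 + 5*I) + 5*I)/(h^2 + h*(4 + I) + 4*I)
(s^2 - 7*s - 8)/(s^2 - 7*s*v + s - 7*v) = (s - 8)/(s - 7*v)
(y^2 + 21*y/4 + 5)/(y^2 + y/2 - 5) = (4*y^2 + 21*y + 20)/(2*(2*y^2 + y - 10))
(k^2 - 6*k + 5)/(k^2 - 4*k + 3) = (k - 5)/(k - 3)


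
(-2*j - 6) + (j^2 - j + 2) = j^2 - 3*j - 4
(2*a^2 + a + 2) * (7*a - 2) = 14*a^3 + 3*a^2 + 12*a - 4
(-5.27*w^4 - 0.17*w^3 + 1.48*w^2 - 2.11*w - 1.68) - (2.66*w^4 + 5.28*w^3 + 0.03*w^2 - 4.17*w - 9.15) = -7.93*w^4 - 5.45*w^3 + 1.45*w^2 + 2.06*w + 7.47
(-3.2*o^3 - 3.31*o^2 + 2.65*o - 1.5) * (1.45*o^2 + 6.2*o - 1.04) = -4.64*o^5 - 24.6395*o^4 - 13.3515*o^3 + 17.6974*o^2 - 12.056*o + 1.56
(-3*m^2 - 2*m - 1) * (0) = 0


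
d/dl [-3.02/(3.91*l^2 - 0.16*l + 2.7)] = (23.6164*l - 0.4832)/(3.91*l^2 - 0.16*l + 2.7)^2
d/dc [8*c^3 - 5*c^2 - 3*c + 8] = 24*c^2 - 10*c - 3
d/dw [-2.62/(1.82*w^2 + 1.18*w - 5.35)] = (9.5368*w + 3.0916)/(1.82*w^2 + 1.18*w - 5.35)^2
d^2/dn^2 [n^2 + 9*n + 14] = 2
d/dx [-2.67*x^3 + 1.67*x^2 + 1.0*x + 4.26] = -8.01*x^2 + 3.34*x + 1.0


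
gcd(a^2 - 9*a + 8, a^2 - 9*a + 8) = a^2 - 9*a + 8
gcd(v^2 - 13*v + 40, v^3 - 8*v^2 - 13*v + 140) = v - 5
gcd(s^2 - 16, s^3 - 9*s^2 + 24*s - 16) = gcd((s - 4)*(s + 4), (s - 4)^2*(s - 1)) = s - 4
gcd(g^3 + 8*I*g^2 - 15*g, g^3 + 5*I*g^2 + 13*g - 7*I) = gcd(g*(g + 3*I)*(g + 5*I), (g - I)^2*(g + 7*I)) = 1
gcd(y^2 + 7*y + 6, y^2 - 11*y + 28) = 1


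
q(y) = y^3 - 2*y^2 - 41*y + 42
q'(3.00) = -26.00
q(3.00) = -72.00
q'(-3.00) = -2.00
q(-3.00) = 120.00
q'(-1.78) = -24.37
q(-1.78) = 103.00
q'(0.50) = -42.25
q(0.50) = 21.12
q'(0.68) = -42.33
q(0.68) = 13.51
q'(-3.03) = -1.34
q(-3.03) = 120.05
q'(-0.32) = -39.41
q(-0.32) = 54.88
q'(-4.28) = 31.08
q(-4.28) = 102.44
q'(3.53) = -17.74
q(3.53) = -83.66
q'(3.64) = -15.81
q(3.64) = -85.51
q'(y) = 3*y^2 - 4*y - 41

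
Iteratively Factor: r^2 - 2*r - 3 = (r + 1)*(r - 3)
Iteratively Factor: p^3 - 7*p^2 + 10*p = (p - 2)*(p^2 - 5*p) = p*(p - 2)*(p - 5)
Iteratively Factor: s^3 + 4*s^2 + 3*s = (s + 1)*(s^2 + 3*s) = s*(s + 1)*(s + 3)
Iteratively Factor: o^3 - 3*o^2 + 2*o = (o)*(o^2 - 3*o + 2) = o*(o - 1)*(o - 2)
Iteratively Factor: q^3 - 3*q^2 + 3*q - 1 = (q - 1)*(q^2 - 2*q + 1) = (q - 1)^2*(q - 1)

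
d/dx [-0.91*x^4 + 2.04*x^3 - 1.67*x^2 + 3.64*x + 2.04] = -3.64*x^3 + 6.12*x^2 - 3.34*x + 3.64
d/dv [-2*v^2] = -4*v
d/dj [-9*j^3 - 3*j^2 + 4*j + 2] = -27*j^2 - 6*j + 4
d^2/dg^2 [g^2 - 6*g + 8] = 2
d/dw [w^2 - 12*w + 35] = 2*w - 12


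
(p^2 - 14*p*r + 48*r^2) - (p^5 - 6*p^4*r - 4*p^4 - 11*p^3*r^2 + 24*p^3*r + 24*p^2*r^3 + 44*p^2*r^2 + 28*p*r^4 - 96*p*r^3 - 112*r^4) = -p^5 + 6*p^4*r + 4*p^4 + 11*p^3*r^2 - 24*p^3*r - 24*p^2*r^3 - 44*p^2*r^2 + p^2 - 28*p*r^4 + 96*p*r^3 - 14*p*r + 112*r^4 + 48*r^2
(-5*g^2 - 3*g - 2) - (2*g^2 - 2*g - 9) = -7*g^2 - g + 7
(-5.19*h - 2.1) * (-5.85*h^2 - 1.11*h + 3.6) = 30.3615*h^3 + 18.0459*h^2 - 16.353*h - 7.56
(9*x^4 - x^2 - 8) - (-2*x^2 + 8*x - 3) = 9*x^4 + x^2 - 8*x - 5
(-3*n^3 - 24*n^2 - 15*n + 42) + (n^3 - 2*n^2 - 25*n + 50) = -2*n^3 - 26*n^2 - 40*n + 92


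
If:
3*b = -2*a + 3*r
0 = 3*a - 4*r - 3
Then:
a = 4*r/3 + 1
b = r/9 - 2/3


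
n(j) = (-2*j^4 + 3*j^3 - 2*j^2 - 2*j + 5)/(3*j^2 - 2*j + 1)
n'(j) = (2 - 6*j)*(-2*j^4 + 3*j^3 - 2*j^2 - 2*j + 5)/(3*j^2 - 2*j + 1)^2 + (-8*j^3 + 9*j^2 - 4*j - 2)/(3*j^2 - 2*j + 1)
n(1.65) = -0.87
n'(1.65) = -2.25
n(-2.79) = -6.39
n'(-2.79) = 4.45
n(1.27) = 0.05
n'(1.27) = -2.80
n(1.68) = -0.94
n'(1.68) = -2.24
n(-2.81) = -6.48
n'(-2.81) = 4.47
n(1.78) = -1.16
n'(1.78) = -2.25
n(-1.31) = -0.96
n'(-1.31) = 3.10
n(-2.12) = -3.67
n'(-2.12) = 3.69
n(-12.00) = -102.66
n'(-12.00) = 16.56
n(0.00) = 5.00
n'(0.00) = 8.00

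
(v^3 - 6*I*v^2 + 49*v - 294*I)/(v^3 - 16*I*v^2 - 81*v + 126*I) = (v + 7*I)/(v - 3*I)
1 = 1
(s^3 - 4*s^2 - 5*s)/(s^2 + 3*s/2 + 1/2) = 2*s*(s - 5)/(2*s + 1)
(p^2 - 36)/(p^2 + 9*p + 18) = (p - 6)/(p + 3)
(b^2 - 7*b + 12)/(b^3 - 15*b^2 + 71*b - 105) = (b - 4)/(b^2 - 12*b + 35)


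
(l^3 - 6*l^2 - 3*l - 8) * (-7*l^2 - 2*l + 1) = -7*l^5 + 40*l^4 + 34*l^3 + 56*l^2 + 13*l - 8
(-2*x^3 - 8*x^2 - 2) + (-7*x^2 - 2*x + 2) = -2*x^3 - 15*x^2 - 2*x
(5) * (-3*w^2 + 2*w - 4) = -15*w^2 + 10*w - 20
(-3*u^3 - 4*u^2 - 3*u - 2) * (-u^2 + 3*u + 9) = 3*u^5 - 5*u^4 - 36*u^3 - 43*u^2 - 33*u - 18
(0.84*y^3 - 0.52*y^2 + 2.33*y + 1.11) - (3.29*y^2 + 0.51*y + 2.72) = 0.84*y^3 - 3.81*y^2 + 1.82*y - 1.61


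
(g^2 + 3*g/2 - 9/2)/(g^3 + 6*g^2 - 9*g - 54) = (g - 3/2)/(g^2 + 3*g - 18)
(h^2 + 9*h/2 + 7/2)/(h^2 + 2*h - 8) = (2*h^2 + 9*h + 7)/(2*(h^2 + 2*h - 8))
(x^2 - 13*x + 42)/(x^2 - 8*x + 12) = (x - 7)/(x - 2)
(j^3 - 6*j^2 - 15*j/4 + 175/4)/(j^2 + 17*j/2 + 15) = (2*j^2 - 17*j + 35)/(2*(j + 6))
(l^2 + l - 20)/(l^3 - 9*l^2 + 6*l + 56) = (l + 5)/(l^2 - 5*l - 14)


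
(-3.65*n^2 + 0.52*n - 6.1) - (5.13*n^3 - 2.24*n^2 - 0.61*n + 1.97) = -5.13*n^3 - 1.41*n^2 + 1.13*n - 8.07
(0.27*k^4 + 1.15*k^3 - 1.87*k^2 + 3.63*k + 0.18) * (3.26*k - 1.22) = 0.8802*k^5 + 3.4196*k^4 - 7.4992*k^3 + 14.1152*k^2 - 3.8418*k - 0.2196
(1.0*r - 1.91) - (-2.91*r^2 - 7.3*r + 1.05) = 2.91*r^2 + 8.3*r - 2.96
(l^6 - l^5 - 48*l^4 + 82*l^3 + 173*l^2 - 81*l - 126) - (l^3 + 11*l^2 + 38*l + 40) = l^6 - l^5 - 48*l^4 + 81*l^3 + 162*l^2 - 119*l - 166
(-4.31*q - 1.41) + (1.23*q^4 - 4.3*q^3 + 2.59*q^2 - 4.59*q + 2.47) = 1.23*q^4 - 4.3*q^3 + 2.59*q^2 - 8.9*q + 1.06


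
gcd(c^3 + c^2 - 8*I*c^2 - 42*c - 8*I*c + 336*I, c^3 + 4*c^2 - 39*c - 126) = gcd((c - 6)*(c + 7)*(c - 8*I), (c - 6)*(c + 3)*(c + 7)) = c^2 + c - 42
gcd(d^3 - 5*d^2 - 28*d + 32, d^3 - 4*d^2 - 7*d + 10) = d - 1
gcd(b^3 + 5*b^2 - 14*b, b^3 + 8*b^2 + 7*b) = b^2 + 7*b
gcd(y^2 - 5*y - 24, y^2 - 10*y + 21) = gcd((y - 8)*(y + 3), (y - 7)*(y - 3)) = 1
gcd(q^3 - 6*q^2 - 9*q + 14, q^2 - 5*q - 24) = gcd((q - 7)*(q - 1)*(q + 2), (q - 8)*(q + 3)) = 1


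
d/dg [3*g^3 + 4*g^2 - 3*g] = 9*g^2 + 8*g - 3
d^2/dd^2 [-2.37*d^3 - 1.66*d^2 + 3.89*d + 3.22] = -14.22*d - 3.32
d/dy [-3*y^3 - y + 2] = -9*y^2 - 1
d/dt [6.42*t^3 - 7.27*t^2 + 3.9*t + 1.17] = 19.26*t^2 - 14.54*t + 3.9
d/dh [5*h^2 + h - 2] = 10*h + 1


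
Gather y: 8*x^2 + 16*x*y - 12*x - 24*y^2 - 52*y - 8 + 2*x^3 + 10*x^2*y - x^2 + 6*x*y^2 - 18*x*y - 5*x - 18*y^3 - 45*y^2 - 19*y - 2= 2*x^3 + 7*x^2 - 17*x - 18*y^3 + y^2*(6*x - 69) + y*(10*x^2 - 2*x - 71) - 10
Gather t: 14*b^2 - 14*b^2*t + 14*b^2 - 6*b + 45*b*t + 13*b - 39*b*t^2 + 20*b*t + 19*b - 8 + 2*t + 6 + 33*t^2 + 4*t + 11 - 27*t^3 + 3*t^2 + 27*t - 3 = 28*b^2 + 26*b - 27*t^3 + t^2*(36 - 39*b) + t*(-14*b^2 + 65*b + 33) + 6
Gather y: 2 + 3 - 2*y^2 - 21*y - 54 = -2*y^2 - 21*y - 49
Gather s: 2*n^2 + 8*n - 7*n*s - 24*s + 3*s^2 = 2*n^2 + 8*n + 3*s^2 + s*(-7*n - 24)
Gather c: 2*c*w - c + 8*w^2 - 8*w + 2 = c*(2*w - 1) + 8*w^2 - 8*w + 2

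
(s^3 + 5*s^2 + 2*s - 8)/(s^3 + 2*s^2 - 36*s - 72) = (s^2 + 3*s - 4)/(s^2 - 36)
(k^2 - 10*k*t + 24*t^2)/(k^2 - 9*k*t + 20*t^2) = (-k + 6*t)/(-k + 5*t)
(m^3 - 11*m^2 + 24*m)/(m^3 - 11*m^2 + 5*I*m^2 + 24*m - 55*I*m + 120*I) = m/(m + 5*I)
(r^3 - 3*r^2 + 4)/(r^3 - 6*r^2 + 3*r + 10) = (r - 2)/(r - 5)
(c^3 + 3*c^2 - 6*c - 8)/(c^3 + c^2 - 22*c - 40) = (c^2 - c - 2)/(c^2 - 3*c - 10)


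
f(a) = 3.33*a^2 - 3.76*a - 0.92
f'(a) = 6.66*a - 3.76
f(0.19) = -1.51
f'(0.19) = -2.49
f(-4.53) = 84.45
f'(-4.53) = -33.93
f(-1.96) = 19.24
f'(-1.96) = -16.81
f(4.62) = 52.79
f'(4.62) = 27.01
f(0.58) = -1.98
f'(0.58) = 0.10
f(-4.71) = 90.66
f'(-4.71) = -35.13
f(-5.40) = 116.49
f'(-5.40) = -39.72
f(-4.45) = 81.75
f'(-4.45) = -33.40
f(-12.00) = 523.72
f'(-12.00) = -83.68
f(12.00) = 433.48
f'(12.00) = 76.16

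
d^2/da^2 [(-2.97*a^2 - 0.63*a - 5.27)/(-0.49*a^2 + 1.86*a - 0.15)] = (-8.88178419700125e-16*a^4 + 5.716242*a^3 + 6.282192*a^2 - 29.096298*a + 36.174684)/(0.117649*a^6 - 1.339758*a^5 + 5.193657*a^4 - 7.255116*a^3 + 1.589895*a^2 - 0.12555*a + 0.003375)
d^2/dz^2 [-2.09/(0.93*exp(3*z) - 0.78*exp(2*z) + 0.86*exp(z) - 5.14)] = (-2.09*(2.79*exp(2*z) - 1.56*exp(z) + 0.86)*(5.58*exp(2*z) - 3.12*exp(z) + 1.72)*exp(z) + (17.4933*exp(2*z) - 6.5208*exp(z) + 1.7974)*(0.93*exp(3*z) - 0.78*exp(2*z) + 0.86*exp(z) - 5.14))*exp(z)/(0.93*exp(3*z) - 0.78*exp(2*z) + 0.86*exp(z) - 5.14)^3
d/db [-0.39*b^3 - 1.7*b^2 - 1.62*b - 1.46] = -1.17*b^2 - 3.4*b - 1.62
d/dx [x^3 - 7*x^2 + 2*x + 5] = 3*x^2 - 14*x + 2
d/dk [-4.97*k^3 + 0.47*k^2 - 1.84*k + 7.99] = -14.91*k^2 + 0.94*k - 1.84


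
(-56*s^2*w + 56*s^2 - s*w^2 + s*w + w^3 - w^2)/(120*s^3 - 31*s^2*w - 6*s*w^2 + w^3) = (-7*s*w + 7*s - w^2 + w)/(15*s^2 - 2*s*w - w^2)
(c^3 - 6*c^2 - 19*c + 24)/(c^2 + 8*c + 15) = (c^2 - 9*c + 8)/(c + 5)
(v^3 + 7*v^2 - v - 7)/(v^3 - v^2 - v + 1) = (v + 7)/(v - 1)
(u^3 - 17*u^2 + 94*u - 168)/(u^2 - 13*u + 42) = u - 4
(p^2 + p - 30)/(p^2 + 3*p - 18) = (p - 5)/(p - 3)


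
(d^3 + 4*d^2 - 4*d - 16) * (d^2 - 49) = d^5 + 4*d^4 - 53*d^3 - 212*d^2 + 196*d + 784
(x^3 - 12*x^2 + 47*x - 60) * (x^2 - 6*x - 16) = x^5 - 18*x^4 + 103*x^3 - 150*x^2 - 392*x + 960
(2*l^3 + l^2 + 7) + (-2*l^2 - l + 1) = 2*l^3 - l^2 - l + 8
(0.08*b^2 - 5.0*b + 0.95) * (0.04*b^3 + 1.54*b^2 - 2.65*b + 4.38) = 0.0032*b^5 - 0.0768*b^4 - 7.874*b^3 + 15.0634*b^2 - 24.4175*b + 4.161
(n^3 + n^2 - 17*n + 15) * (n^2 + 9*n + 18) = n^5 + 10*n^4 + 10*n^3 - 120*n^2 - 171*n + 270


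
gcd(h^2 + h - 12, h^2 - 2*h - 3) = h - 3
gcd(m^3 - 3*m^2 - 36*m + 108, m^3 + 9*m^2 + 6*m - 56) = 1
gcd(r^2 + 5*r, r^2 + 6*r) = r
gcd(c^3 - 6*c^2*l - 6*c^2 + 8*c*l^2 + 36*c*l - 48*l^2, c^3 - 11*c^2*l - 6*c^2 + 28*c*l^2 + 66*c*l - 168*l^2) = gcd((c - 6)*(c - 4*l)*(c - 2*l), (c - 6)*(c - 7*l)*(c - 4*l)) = c^2 - 4*c*l - 6*c + 24*l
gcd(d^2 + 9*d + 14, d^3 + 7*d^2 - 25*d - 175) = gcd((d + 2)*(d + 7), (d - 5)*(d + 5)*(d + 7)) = d + 7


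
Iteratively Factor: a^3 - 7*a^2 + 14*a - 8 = (a - 1)*(a^2 - 6*a + 8) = (a - 2)*(a - 1)*(a - 4)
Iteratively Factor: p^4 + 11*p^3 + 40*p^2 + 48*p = (p + 3)*(p^3 + 8*p^2 + 16*p) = (p + 3)*(p + 4)*(p^2 + 4*p) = (p + 3)*(p + 4)^2*(p)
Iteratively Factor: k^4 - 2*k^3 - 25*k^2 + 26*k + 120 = (k - 5)*(k^3 + 3*k^2 - 10*k - 24) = (k - 5)*(k + 2)*(k^2 + k - 12) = (k - 5)*(k + 2)*(k + 4)*(k - 3)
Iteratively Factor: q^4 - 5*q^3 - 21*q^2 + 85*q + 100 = (q - 5)*(q^3 - 21*q - 20) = (q - 5)^2*(q^2 + 5*q + 4) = (q - 5)^2*(q + 1)*(q + 4)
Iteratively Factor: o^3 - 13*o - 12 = (o - 4)*(o^2 + 4*o + 3) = (o - 4)*(o + 3)*(o + 1)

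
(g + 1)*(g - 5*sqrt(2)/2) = g^2 - 5*sqrt(2)*g/2 + g - 5*sqrt(2)/2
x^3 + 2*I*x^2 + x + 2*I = (x - I)*(x + I)*(x + 2*I)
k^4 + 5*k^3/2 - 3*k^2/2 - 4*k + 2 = (k - 1)*(k - 1/2)*(k + 2)^2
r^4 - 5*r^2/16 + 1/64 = (r - 1/2)*(r - 1/4)*(r + 1/4)*(r + 1/2)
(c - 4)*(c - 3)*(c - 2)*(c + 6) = c^4 - 3*c^3 - 28*c^2 + 132*c - 144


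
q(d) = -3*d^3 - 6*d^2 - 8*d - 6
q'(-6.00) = -260.00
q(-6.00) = 474.00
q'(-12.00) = -1160.00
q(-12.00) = 4410.00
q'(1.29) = -38.46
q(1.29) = -32.74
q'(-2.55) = -35.92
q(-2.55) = 25.13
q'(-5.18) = -187.33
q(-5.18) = 291.42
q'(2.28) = -82.15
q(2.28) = -90.99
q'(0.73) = -21.56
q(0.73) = -16.20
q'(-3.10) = -57.29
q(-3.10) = 50.51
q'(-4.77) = -155.54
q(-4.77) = 221.24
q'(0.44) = -15.02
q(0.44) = -10.94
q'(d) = -9*d^2 - 12*d - 8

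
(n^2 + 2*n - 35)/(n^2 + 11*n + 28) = (n - 5)/(n + 4)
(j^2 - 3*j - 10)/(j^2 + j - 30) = (j + 2)/(j + 6)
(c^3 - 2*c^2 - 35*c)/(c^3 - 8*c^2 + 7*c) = (c + 5)/(c - 1)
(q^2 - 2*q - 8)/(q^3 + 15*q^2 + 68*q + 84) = (q - 4)/(q^2 + 13*q + 42)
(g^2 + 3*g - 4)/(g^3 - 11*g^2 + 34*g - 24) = (g + 4)/(g^2 - 10*g + 24)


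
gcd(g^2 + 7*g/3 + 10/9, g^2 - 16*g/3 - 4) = g + 2/3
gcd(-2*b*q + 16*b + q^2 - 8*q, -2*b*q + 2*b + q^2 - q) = -2*b + q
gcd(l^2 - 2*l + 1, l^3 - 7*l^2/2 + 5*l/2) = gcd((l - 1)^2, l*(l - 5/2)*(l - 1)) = l - 1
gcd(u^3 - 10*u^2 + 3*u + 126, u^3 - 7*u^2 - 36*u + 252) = u^2 - 13*u + 42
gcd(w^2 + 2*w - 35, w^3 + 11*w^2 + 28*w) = w + 7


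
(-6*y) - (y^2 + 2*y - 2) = -y^2 - 8*y + 2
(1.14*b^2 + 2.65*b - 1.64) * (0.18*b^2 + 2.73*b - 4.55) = 0.2052*b^4 + 3.5892*b^3 + 1.7523*b^2 - 16.5347*b + 7.462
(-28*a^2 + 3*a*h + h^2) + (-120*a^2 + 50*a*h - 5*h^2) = -148*a^2 + 53*a*h - 4*h^2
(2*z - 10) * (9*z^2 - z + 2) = 18*z^3 - 92*z^2 + 14*z - 20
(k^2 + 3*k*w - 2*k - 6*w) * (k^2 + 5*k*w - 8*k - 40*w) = k^4 + 8*k^3*w - 10*k^3 + 15*k^2*w^2 - 80*k^2*w + 16*k^2 - 150*k*w^2 + 128*k*w + 240*w^2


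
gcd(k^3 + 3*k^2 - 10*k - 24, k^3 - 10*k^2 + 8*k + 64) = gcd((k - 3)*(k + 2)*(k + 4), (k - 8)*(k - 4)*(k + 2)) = k + 2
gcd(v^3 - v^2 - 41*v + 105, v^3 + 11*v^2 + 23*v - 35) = v + 7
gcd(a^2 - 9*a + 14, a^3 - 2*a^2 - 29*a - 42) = a - 7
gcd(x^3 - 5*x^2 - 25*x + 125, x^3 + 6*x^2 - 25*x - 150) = x^2 - 25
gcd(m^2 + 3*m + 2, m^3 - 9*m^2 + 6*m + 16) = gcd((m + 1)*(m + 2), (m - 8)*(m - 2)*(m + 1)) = m + 1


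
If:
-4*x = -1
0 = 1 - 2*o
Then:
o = 1/2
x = 1/4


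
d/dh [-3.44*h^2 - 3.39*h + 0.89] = -6.88*h - 3.39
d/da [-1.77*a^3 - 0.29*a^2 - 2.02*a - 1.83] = -5.31*a^2 - 0.58*a - 2.02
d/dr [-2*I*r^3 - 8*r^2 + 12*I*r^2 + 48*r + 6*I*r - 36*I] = -6*I*r^2 + r*(-16 + 24*I) + 48 + 6*I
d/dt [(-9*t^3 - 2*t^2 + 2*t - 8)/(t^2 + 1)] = (-9*t^4 - 29*t^2 + 12*t + 2)/(t^4 + 2*t^2 + 1)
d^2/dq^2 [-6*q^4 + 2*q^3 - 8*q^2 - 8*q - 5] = -72*q^2 + 12*q - 16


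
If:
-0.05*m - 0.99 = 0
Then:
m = -19.80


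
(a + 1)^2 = a^2 + 2*a + 1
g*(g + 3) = g^2 + 3*g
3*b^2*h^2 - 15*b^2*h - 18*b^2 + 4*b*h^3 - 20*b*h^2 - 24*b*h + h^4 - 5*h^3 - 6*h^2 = (b + h)*(3*b + h)*(h - 6)*(h + 1)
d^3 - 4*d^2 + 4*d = d*(d - 2)^2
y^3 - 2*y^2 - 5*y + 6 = (y - 3)*(y - 1)*(y + 2)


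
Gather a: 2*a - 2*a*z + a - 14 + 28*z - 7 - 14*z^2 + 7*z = a*(3 - 2*z) - 14*z^2 + 35*z - 21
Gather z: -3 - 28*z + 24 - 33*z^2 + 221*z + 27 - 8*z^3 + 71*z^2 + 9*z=-8*z^3 + 38*z^2 + 202*z + 48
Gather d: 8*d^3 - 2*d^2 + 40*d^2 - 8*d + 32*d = 8*d^3 + 38*d^2 + 24*d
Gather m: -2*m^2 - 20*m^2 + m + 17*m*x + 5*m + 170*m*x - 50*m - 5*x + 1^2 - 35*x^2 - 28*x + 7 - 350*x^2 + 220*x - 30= -22*m^2 + m*(187*x - 44) - 385*x^2 + 187*x - 22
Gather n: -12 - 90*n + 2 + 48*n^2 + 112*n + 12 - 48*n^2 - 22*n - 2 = 0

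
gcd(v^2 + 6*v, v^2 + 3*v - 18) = v + 6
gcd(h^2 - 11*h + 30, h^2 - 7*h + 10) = h - 5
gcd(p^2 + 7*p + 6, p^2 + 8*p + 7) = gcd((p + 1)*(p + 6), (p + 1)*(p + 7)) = p + 1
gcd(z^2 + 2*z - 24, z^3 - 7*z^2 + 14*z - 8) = z - 4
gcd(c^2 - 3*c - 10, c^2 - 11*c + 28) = 1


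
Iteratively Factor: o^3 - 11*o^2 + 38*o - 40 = (o - 2)*(o^2 - 9*o + 20) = (o - 5)*(o - 2)*(o - 4)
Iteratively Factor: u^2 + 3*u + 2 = (u + 2)*(u + 1)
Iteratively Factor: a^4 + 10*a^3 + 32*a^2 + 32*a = (a)*(a^3 + 10*a^2 + 32*a + 32) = a*(a + 2)*(a^2 + 8*a + 16) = a*(a + 2)*(a + 4)*(a + 4)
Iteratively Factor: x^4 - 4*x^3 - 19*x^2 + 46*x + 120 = (x + 2)*(x^3 - 6*x^2 - 7*x + 60) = (x - 4)*(x + 2)*(x^2 - 2*x - 15) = (x - 5)*(x - 4)*(x + 2)*(x + 3)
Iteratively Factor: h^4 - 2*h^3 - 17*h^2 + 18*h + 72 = (h - 4)*(h^3 + 2*h^2 - 9*h - 18) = (h - 4)*(h + 3)*(h^2 - h - 6) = (h - 4)*(h - 3)*(h + 3)*(h + 2)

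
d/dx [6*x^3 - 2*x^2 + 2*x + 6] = 18*x^2 - 4*x + 2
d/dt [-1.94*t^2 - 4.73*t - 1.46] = -3.88*t - 4.73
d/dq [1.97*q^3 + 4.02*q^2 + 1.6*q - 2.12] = 5.91*q^2 + 8.04*q + 1.6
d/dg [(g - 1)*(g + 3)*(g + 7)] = 3*g^2 + 18*g + 11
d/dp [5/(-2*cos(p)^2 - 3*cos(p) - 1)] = -5*(4*cos(p) + 3)*sin(p)/(3*cos(p) + cos(2*p) + 2)^2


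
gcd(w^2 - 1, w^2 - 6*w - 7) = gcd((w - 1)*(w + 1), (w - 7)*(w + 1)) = w + 1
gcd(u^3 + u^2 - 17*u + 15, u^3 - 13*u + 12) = u^2 - 4*u + 3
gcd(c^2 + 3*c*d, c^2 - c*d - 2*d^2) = 1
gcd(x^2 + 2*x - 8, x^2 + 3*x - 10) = x - 2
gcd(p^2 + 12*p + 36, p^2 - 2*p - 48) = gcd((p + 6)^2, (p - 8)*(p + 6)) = p + 6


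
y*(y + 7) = y^2 + 7*y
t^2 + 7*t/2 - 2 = (t - 1/2)*(t + 4)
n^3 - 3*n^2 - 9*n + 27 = (n - 3)^2*(n + 3)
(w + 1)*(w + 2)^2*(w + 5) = w^4 + 10*w^3 + 33*w^2 + 44*w + 20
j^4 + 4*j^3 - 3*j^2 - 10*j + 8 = (j - 1)^2*(j + 2)*(j + 4)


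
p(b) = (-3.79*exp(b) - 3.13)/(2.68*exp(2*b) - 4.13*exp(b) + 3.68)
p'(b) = (-3.79*exp(b) - 3.13)*(-5.36*exp(2*b) + 4.13*exp(b))/(2.68*exp(2*b) - 4.13*exp(b) + 3.68)^2 - 3.79*exp(b)/(2.68*exp(2*b) - 4.13*exp(b) + 3.68) = (10.1572*exp(2*b) + 16.7768*exp(b) - 26.8741)*exp(b)/(7.1824*exp(4*b) - 22.1368*exp(3*b) + 36.7817*exp(2*b) - 30.3968*exp(b) + 13.5424)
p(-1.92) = -1.18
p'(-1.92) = -0.36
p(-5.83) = -0.86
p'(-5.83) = -0.01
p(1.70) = -0.39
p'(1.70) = 0.54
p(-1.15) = -1.64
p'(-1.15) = -0.93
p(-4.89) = -0.87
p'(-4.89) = -0.02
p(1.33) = -0.66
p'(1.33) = 0.99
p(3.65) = -0.04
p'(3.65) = 0.04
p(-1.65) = -1.29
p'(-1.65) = -0.50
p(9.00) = 0.00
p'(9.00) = 0.00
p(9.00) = 0.00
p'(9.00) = 0.00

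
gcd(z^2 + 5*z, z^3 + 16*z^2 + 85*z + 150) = z + 5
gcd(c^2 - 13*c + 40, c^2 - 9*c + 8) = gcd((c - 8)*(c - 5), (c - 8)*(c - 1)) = c - 8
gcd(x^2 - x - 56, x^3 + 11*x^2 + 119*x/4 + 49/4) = x + 7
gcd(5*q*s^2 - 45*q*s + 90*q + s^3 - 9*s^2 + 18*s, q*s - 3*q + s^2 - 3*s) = s - 3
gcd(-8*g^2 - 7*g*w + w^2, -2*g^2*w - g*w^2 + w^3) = g + w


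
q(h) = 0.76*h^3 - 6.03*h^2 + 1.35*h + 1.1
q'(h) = 2.28*h^2 - 12.06*h + 1.35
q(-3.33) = -98.33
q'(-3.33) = 66.79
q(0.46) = 0.52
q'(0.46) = -3.72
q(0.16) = 1.16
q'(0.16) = -0.52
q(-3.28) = -95.02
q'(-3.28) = 65.44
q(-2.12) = -36.10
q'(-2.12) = 37.16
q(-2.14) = -36.85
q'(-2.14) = 37.60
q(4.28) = -44.00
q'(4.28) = -8.50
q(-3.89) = -140.13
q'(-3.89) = 82.76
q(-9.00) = -1053.52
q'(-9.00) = 294.57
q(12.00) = 462.26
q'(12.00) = 184.95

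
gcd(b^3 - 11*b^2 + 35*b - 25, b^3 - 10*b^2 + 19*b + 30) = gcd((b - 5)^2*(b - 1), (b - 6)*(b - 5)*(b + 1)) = b - 5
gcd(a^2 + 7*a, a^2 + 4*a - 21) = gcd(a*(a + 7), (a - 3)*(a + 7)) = a + 7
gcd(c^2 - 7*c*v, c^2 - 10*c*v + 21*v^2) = -c + 7*v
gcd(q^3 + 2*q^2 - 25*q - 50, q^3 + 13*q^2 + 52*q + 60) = q^2 + 7*q + 10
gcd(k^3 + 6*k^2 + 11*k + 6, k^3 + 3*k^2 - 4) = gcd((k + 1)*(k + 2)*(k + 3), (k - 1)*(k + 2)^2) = k + 2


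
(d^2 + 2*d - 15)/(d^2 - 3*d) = (d + 5)/d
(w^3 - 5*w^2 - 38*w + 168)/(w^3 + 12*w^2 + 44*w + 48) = (w^2 - 11*w + 28)/(w^2 + 6*w + 8)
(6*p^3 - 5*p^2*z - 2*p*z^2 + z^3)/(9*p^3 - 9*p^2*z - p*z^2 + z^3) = (2*p + z)/(3*p + z)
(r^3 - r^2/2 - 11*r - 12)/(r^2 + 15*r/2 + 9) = (r^2 - 2*r - 8)/(r + 6)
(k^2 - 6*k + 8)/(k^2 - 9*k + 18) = (k^2 - 6*k + 8)/(k^2 - 9*k + 18)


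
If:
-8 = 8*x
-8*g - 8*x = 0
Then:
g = 1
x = -1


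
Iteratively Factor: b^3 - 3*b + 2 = (b - 1)*(b^2 + b - 2) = (b - 1)*(b + 2)*(b - 1)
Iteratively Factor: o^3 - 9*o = (o)*(o^2 - 9) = o*(o + 3)*(o - 3)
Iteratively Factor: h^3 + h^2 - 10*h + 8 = (h + 4)*(h^2 - 3*h + 2) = (h - 2)*(h + 4)*(h - 1)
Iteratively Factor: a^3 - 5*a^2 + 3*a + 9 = (a - 3)*(a^2 - 2*a - 3) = (a - 3)*(a + 1)*(a - 3)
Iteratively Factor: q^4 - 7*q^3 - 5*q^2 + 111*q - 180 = (q + 4)*(q^3 - 11*q^2 + 39*q - 45) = (q - 3)*(q + 4)*(q^2 - 8*q + 15) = (q - 5)*(q - 3)*(q + 4)*(q - 3)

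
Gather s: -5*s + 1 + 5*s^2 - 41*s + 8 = 5*s^2 - 46*s + 9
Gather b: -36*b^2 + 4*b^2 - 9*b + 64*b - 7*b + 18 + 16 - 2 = -32*b^2 + 48*b + 32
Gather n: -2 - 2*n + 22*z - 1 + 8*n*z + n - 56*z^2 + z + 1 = n*(8*z - 1) - 56*z^2 + 23*z - 2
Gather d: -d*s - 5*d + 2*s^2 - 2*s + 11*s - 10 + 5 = d*(-s - 5) + 2*s^2 + 9*s - 5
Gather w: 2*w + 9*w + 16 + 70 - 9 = 11*w + 77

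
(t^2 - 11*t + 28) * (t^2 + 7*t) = t^4 - 4*t^3 - 49*t^2 + 196*t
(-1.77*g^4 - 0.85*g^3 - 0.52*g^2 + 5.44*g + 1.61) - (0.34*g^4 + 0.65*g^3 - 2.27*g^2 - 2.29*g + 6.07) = -2.11*g^4 - 1.5*g^3 + 1.75*g^2 + 7.73*g - 4.46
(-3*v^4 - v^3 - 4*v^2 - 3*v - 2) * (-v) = 3*v^5 + v^4 + 4*v^3 + 3*v^2 + 2*v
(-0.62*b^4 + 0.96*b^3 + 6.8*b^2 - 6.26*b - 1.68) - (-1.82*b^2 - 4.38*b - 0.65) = -0.62*b^4 + 0.96*b^3 + 8.62*b^2 - 1.88*b - 1.03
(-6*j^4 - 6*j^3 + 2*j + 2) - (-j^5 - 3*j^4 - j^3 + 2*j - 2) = j^5 - 3*j^4 - 5*j^3 + 4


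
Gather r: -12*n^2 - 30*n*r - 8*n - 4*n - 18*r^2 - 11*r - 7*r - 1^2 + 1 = -12*n^2 - 12*n - 18*r^2 + r*(-30*n - 18)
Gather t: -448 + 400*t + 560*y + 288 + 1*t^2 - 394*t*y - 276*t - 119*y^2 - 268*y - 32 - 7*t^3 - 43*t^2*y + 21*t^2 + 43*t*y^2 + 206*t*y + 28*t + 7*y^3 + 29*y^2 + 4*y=-7*t^3 + t^2*(22 - 43*y) + t*(43*y^2 - 188*y + 152) + 7*y^3 - 90*y^2 + 296*y - 192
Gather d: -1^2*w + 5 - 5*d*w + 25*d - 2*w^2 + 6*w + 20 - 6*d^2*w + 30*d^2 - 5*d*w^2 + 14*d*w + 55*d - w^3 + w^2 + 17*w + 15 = d^2*(30 - 6*w) + d*(-5*w^2 + 9*w + 80) - w^3 - w^2 + 22*w + 40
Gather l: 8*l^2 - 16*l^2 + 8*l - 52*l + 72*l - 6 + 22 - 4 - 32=-8*l^2 + 28*l - 20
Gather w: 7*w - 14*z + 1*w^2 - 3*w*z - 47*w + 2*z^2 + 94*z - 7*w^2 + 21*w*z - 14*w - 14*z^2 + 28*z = -6*w^2 + w*(18*z - 54) - 12*z^2 + 108*z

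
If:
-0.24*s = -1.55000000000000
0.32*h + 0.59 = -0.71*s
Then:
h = -16.17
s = 6.46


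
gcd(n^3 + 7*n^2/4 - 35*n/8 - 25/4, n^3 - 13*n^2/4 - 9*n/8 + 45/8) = n + 5/4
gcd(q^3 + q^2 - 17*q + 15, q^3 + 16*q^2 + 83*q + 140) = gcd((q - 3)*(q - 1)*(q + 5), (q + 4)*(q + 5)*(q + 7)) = q + 5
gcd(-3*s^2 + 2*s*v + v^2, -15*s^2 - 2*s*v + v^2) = 3*s + v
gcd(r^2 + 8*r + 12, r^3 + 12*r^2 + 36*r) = r + 6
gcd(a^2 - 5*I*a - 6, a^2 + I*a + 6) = a - 2*I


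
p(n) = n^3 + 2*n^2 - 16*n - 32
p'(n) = 3*n^2 + 4*n - 16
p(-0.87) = -17.22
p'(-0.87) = -17.21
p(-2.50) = 4.88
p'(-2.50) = -7.25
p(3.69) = -13.56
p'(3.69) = 39.61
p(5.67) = 123.86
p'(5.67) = 103.13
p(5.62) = 118.75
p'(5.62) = 101.23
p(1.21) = -46.66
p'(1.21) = -6.77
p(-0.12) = -30.05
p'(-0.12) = -16.44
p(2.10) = -47.52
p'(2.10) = 5.63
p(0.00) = -32.00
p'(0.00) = -16.00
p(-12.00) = -1280.00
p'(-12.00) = 368.00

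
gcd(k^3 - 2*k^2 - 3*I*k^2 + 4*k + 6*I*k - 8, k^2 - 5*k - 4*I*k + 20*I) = k - 4*I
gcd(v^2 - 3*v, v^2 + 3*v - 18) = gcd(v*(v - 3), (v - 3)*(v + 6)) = v - 3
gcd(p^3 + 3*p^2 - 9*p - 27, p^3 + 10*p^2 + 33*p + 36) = p^2 + 6*p + 9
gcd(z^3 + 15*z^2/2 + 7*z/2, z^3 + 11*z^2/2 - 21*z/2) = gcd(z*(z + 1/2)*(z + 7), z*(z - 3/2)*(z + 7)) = z^2 + 7*z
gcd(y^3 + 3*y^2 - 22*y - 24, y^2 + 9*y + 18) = y + 6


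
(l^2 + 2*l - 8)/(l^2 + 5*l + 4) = (l - 2)/(l + 1)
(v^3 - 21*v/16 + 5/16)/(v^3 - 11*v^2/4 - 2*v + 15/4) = (v - 1/4)/(v - 3)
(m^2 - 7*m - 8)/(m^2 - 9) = (m^2 - 7*m - 8)/(m^2 - 9)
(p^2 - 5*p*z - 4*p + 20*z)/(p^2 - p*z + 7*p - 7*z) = (p^2 - 5*p*z - 4*p + 20*z)/(p^2 - p*z + 7*p - 7*z)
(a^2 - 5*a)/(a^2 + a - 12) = a*(a - 5)/(a^2 + a - 12)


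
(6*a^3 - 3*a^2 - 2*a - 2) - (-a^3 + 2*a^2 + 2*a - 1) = 7*a^3 - 5*a^2 - 4*a - 1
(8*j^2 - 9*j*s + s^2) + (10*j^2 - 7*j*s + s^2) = 18*j^2 - 16*j*s + 2*s^2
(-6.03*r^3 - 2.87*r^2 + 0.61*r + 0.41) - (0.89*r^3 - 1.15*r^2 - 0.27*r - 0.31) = -6.92*r^3 - 1.72*r^2 + 0.88*r + 0.72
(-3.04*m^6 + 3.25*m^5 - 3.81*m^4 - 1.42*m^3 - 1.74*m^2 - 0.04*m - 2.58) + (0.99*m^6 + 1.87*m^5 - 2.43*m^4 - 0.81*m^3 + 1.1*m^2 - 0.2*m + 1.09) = -2.05*m^6 + 5.12*m^5 - 6.24*m^4 - 2.23*m^3 - 0.64*m^2 - 0.24*m - 1.49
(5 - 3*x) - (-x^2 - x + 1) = x^2 - 2*x + 4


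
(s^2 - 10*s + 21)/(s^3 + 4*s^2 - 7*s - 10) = (s^2 - 10*s + 21)/(s^3 + 4*s^2 - 7*s - 10)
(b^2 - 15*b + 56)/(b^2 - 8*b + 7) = (b - 8)/(b - 1)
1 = 1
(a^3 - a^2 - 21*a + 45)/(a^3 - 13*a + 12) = (a^2 + 2*a - 15)/(a^2 + 3*a - 4)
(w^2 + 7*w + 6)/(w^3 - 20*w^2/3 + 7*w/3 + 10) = 3*(w + 6)/(3*w^2 - 23*w + 30)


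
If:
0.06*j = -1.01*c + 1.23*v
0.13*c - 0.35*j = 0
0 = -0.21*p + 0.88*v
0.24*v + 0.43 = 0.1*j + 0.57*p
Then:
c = 0.23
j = 0.09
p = 0.82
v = 0.20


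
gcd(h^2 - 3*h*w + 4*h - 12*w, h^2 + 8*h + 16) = h + 4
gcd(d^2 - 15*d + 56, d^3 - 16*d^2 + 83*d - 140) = d - 7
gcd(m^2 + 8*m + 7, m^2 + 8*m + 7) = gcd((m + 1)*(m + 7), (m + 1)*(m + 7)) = m^2 + 8*m + 7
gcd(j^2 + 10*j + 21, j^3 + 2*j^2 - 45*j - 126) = j + 3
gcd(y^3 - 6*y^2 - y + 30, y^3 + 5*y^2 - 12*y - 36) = y^2 - y - 6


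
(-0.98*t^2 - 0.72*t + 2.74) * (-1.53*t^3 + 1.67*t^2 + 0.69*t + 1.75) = 1.4994*t^5 - 0.535*t^4 - 6.0708*t^3 + 2.364*t^2 + 0.6306*t + 4.795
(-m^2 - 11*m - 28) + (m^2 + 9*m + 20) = -2*m - 8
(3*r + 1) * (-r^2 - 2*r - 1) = -3*r^3 - 7*r^2 - 5*r - 1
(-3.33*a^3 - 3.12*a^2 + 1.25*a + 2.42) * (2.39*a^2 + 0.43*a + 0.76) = -7.9587*a^5 - 8.8887*a^4 - 0.8849*a^3 + 3.9501*a^2 + 1.9906*a + 1.8392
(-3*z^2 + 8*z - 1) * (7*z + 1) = -21*z^3 + 53*z^2 + z - 1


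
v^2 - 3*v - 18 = (v - 6)*(v + 3)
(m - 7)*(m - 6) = m^2 - 13*m + 42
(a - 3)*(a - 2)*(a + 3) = a^3 - 2*a^2 - 9*a + 18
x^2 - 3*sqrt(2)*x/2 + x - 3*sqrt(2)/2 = (x + 1)*(x - 3*sqrt(2)/2)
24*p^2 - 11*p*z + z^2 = (-8*p + z)*(-3*p + z)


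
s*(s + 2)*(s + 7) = s^3 + 9*s^2 + 14*s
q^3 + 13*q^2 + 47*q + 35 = (q + 1)*(q + 5)*(q + 7)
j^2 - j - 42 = (j - 7)*(j + 6)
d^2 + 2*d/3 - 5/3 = (d - 1)*(d + 5/3)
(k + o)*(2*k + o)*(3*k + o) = 6*k^3 + 11*k^2*o + 6*k*o^2 + o^3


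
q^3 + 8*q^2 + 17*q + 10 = (q + 1)*(q + 2)*(q + 5)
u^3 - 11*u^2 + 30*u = u*(u - 6)*(u - 5)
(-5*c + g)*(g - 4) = -5*c*g + 20*c + g^2 - 4*g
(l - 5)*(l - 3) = l^2 - 8*l + 15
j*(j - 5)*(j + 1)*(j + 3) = j^4 - j^3 - 17*j^2 - 15*j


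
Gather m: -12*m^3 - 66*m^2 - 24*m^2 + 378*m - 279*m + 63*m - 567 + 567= -12*m^3 - 90*m^2 + 162*m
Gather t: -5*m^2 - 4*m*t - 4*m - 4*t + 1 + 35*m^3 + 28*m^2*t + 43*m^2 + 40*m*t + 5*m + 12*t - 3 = 35*m^3 + 38*m^2 + m + t*(28*m^2 + 36*m + 8) - 2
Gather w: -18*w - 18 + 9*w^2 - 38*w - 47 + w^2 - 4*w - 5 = 10*w^2 - 60*w - 70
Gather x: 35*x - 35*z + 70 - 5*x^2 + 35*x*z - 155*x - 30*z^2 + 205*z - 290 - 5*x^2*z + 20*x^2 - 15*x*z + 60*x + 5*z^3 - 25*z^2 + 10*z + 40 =x^2*(15 - 5*z) + x*(20*z - 60) + 5*z^3 - 55*z^2 + 180*z - 180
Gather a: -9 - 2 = -11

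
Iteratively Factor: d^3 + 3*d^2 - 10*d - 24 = (d + 2)*(d^2 + d - 12) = (d + 2)*(d + 4)*(d - 3)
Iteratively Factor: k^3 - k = (k - 1)*(k^2 + k) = k*(k - 1)*(k + 1)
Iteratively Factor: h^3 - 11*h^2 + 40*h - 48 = (h - 4)*(h^2 - 7*h + 12) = (h - 4)*(h - 3)*(h - 4)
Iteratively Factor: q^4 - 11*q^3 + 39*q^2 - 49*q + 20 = (q - 4)*(q^3 - 7*q^2 + 11*q - 5) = (q - 4)*(q - 1)*(q^2 - 6*q + 5) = (q - 4)*(q - 1)^2*(q - 5)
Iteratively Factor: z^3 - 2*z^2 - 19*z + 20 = (z - 5)*(z^2 + 3*z - 4) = (z - 5)*(z - 1)*(z + 4)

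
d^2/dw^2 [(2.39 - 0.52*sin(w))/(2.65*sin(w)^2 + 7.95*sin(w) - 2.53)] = (3.65170000000001*sin(w)^5 - 78.0902*sin(w)^4 - 137.439335*sin(w)^3 - 103.987325*sin(w)^2 + 236.447113*sin(w) + 313.23742)/(2.65*sin(w)^2 + 7.95*sin(w) - 2.53)^3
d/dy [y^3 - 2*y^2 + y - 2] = 3*y^2 - 4*y + 1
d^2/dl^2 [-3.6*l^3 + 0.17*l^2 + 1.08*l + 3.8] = 0.34 - 21.6*l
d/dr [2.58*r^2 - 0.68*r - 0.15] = 5.16*r - 0.68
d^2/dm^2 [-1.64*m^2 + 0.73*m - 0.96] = -3.28000000000000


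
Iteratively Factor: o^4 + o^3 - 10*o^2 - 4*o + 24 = (o + 2)*(o^3 - o^2 - 8*o + 12) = (o - 2)*(o + 2)*(o^2 + o - 6) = (o - 2)*(o + 2)*(o + 3)*(o - 2)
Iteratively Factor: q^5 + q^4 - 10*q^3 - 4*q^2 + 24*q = (q + 3)*(q^4 - 2*q^3 - 4*q^2 + 8*q) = (q - 2)*(q + 3)*(q^3 - 4*q) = (q - 2)^2*(q + 3)*(q^2 + 2*q) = (q - 2)^2*(q + 2)*(q + 3)*(q)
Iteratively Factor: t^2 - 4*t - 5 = (t + 1)*(t - 5)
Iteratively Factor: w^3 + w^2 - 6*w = (w + 3)*(w^2 - 2*w) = w*(w + 3)*(w - 2)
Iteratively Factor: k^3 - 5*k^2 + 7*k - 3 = (k - 1)*(k^2 - 4*k + 3) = (k - 3)*(k - 1)*(k - 1)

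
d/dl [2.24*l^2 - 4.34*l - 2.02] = 4.48*l - 4.34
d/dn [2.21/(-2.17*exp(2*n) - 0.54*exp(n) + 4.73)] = (9.5914*exp(n) + 1.1934)*exp(n)/(2.17*exp(2*n) + 0.54*exp(n) - 4.73)^2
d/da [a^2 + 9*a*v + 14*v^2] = 2*a + 9*v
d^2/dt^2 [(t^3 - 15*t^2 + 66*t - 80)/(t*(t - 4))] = 4*(11*t^3 - 120*t^2 + 480*t - 640)/(t^3*(t^3 - 12*t^2 + 48*t - 64))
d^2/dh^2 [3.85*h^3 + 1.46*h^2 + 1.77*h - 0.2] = 23.1*h + 2.92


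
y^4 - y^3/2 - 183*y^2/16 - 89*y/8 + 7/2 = (y - 4)*(y - 1/4)*(y + 7/4)*(y + 2)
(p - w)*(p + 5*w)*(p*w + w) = p^3*w + 4*p^2*w^2 + p^2*w - 5*p*w^3 + 4*p*w^2 - 5*w^3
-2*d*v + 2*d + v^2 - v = (-2*d + v)*(v - 1)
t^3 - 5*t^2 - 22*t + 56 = (t - 7)*(t - 2)*(t + 4)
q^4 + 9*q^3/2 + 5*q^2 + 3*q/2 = q*(q + 1/2)*(q + 1)*(q + 3)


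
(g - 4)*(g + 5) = g^2 + g - 20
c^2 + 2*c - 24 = (c - 4)*(c + 6)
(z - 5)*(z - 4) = z^2 - 9*z + 20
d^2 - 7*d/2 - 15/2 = (d - 5)*(d + 3/2)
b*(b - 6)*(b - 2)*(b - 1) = b^4 - 9*b^3 + 20*b^2 - 12*b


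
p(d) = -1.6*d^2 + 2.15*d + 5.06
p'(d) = 2.15 - 3.2*d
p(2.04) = 2.79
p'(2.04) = -4.38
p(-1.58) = -2.33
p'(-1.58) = 7.21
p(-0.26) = 4.39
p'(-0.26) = 2.98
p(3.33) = -5.52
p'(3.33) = -8.51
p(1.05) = 5.55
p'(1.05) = -1.21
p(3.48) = -6.83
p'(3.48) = -8.99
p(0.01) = 5.08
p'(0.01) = 2.12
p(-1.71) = -3.30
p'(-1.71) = 7.62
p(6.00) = -39.64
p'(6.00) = -17.05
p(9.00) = -105.19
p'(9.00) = -26.65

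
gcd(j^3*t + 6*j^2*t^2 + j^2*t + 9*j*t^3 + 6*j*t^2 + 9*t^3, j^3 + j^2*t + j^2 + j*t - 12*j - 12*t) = 1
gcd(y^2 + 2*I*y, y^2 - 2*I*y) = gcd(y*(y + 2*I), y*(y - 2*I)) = y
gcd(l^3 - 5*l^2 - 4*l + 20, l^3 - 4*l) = l^2 - 4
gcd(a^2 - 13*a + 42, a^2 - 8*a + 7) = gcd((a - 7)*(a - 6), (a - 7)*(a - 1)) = a - 7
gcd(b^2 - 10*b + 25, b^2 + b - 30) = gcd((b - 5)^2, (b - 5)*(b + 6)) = b - 5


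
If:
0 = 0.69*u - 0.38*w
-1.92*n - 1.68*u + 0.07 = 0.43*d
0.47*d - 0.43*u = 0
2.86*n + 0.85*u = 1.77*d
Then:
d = 0.02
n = 0.01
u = 0.03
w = 0.05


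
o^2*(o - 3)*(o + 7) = o^4 + 4*o^3 - 21*o^2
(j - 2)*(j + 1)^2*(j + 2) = j^4 + 2*j^3 - 3*j^2 - 8*j - 4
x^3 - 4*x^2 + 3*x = x*(x - 3)*(x - 1)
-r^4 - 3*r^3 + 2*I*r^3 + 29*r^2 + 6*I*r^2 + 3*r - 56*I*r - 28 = (r - 4)*(r + 7)*(I*r + 1)^2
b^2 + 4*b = b*(b + 4)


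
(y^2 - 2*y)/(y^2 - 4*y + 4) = y/(y - 2)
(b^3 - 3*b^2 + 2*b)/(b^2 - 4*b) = (b^2 - 3*b + 2)/(b - 4)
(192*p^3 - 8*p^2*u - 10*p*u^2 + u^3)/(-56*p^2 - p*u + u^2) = (-24*p^2 - 2*p*u + u^2)/(7*p + u)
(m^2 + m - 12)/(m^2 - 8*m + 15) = (m + 4)/(m - 5)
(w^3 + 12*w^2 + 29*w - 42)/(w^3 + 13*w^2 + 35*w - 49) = (w + 6)/(w + 7)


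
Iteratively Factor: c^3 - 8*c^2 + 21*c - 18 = (c - 3)*(c^2 - 5*c + 6) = (c - 3)*(c - 2)*(c - 3)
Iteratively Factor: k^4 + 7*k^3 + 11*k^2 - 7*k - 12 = (k + 4)*(k^3 + 3*k^2 - k - 3) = (k - 1)*(k + 4)*(k^2 + 4*k + 3) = (k - 1)*(k + 1)*(k + 4)*(k + 3)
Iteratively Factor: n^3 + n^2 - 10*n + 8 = (n + 4)*(n^2 - 3*n + 2) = (n - 1)*(n + 4)*(n - 2)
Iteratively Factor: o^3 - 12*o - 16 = (o + 2)*(o^2 - 2*o - 8) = (o + 2)^2*(o - 4)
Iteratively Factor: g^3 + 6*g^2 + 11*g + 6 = (g + 2)*(g^2 + 4*g + 3) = (g + 1)*(g + 2)*(g + 3)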